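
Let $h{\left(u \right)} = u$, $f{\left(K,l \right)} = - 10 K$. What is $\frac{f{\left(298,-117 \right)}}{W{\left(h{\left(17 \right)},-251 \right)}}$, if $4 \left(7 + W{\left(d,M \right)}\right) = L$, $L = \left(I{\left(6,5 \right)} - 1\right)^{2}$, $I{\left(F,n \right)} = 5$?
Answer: $\frac{2980}{3} \approx 993.33$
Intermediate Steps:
$L = 16$ ($L = \left(5 - 1\right)^{2} = 4^{2} = 16$)
$W{\left(d,M \right)} = -3$ ($W{\left(d,M \right)} = -7 + \frac{1}{4} \cdot 16 = -7 + 4 = -3$)
$\frac{f{\left(298,-117 \right)}}{W{\left(h{\left(17 \right)},-251 \right)}} = \frac{\left(-10\right) 298}{-3} = \left(-2980\right) \left(- \frac{1}{3}\right) = \frac{2980}{3}$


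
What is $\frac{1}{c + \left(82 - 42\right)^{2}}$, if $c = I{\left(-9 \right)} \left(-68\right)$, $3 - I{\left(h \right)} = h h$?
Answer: $\frac{1}{6904} \approx 0.00014484$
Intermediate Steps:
$I{\left(h \right)} = 3 - h^{2}$ ($I{\left(h \right)} = 3 - h h = 3 - h^{2}$)
$c = 5304$ ($c = \left(3 - \left(-9\right)^{2}\right) \left(-68\right) = \left(3 - 81\right) \left(-68\right) = \left(-78\right) \left(-68\right) = 5304$)
$\frac{1}{c + \left(82 - 42\right)^{2}} = \frac{1}{5304 + \left(82 - 42\right)^{2}} = \frac{1}{5304 + 40^{2}} = \frac{1}{5304 + 1600} = \frac{1}{6904}$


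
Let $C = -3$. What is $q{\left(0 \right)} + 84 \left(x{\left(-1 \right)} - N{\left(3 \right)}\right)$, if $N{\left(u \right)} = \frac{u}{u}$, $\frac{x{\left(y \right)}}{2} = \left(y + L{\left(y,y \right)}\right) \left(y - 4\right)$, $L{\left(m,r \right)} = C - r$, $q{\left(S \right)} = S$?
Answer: $2436$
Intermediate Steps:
$L{\left(m,r \right)} = -3 - r$
$x{\left(y \right)} = 24 - 6 y$ ($x{\left(y \right)} = 2 \left(y - \left(3 + y\right)\right) \left(y - 4\right) = 2 \left(- 3 \left(-4 + y\right)\right) = 2 \left(12 - 3 y\right) = 24 - 6 y$)
$N{\left(u \right)} = 1$
$q{\left(0 \right)} + 84 \left(x{\left(-1 \right)} - N{\left(3 \right)}\right) = 0 + 84 \left(\left(24 - -6\right) - 1\right) = 0 + 84 \left(\left(24 + 6\right) - 1\right) = 0 + 84 \left(30 - 1\right) = 0 + 84 \cdot 29 = 0 + 2436 = 2436$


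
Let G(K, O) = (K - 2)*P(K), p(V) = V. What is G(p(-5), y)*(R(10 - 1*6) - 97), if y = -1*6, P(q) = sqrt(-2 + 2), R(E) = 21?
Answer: 0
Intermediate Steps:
P(q) = 0 (P(q) = sqrt(0) = 0)
y = -6
G(K, O) = 0 (G(K, O) = (K - 2)*0 = (-2 + K)*0 = 0)
G(p(-5), y)*(R(10 - 1*6) - 97) = 0*(21 - 97) = 0*(-76) = 0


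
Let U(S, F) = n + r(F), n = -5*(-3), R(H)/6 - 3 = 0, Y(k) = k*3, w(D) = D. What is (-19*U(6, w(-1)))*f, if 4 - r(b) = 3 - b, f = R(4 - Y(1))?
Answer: -5130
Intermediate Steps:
Y(k) = 3*k
R(H) = 18 (R(H) = 18 + 6*0 = 18 + 0 = 18)
f = 18
n = 15
r(b) = 1 + b (r(b) = 4 - (3 - b) = 4 + (-3 + b) = 1 + b)
U(S, F) = 16 + F (U(S, F) = 15 + (1 + F) = 16 + F)
(-19*U(6, w(-1)))*f = -19*(16 - 1)*18 = -19*15*18 = -285*18 = -5130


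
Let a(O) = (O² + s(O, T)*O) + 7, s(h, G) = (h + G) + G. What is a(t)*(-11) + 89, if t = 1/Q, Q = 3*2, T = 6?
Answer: -191/18 ≈ -10.611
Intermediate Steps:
s(h, G) = h + 2*G (s(h, G) = (G + h) + G = h + 2*G)
Q = 6
t = ⅙ (t = 1/6 = 1*(⅙) = ⅙ ≈ 0.16667)
a(O) = 7 + O² + O*(12 + O) (a(O) = (O² + (O + 2*6)*O) + 7 = (O² + (O + 12)*O) + 7 = (O² + (12 + O)*O) + 7 = (O² + O*(12 + O)) + 7 = 7 + O² + O*(12 + O))
a(t)*(-11) + 89 = (7 + (⅙)² + (12 + ⅙)/6)*(-11) + 89 = (7 + 1/36 + (⅙)*(73/6))*(-11) + 89 = (7 + 1/36 + 73/36)*(-11) + 89 = (163/18)*(-11) + 89 = -1793/18 + 89 = -191/18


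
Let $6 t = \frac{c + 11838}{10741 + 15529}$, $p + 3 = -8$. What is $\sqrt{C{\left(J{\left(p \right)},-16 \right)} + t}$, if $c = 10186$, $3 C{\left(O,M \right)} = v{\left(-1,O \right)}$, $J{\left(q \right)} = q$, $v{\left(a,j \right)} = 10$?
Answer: $\frac{2 \sqrt{1348202670}}{39405} \approx 1.8636$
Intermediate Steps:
$p = -11$ ($p = -3 - 8 = -11$)
$C{\left(O,M \right)} = \frac{10}{3}$ ($C{\left(O,M \right)} = \frac{1}{3} \cdot 10 = \frac{10}{3}$)
$t = \frac{5506}{39405}$ ($t = \frac{\left(10186 + 11838\right) \frac{1}{10741 + 15529}}{6} = \frac{22024 \cdot \frac{1}{26270}}{6} = \frac{1}{6} \cdot \frac{11012}{13135} = \frac{5506}{39405} \approx 0.13973$)
$\sqrt{C{\left(J{\left(p \right)},-16 \right)} + t} = \sqrt{\frac{10}{3} + \frac{5506}{39405}} = \sqrt{\frac{136856}{39405}} = \frac{2 \sqrt{1348202670}}{39405}$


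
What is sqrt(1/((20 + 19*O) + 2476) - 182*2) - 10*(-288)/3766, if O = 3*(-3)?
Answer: 1440/1883 + I*sqrt(78705807)/465 ≈ 0.76474 + 19.079*I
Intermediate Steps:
O = -9
sqrt(1/((20 + 19*O) + 2476) - 182*2) - 10*(-288)/3766 = sqrt(1/((20 + 19*(-9)) + 2476) - 182*2) - 10*(-288)/3766 = sqrt(1/((20 - 171) + 2476) - 364) - (-2880)/3766 = sqrt(1/(-151 + 2476) - 364) - 1*(-1440/1883) = sqrt(1/2325 - 364) + 1440/1883 = sqrt(-846299/2325) + 1440/1883 = I*sqrt(78705807)/465 + 1440/1883 = 1440/1883 + I*sqrt(78705807)/465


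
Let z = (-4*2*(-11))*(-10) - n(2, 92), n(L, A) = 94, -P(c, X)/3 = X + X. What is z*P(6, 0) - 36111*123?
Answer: -4441653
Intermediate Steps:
P(c, X) = -6*X (P(c, X) = -3*(X + X) = -6*X)
z = -974 (z = (-4*2*(-11))*(-10) - 1*94 = -8*(-11)*(-10) - 94 = 88*(-10) - 94 = -880 - 94 = -974)
z*P(6, 0) - 36111*123 = -(-5844)*0 - 36111*123 = -974*0 - 1*4441653 = 0 - 4441653 = -4441653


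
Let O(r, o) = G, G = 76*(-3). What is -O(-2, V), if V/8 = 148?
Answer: 228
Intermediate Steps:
V = 1184 (V = 8*148 = 1184)
G = -228
O(r, o) = -228
-O(-2, V) = -1*(-228) = 228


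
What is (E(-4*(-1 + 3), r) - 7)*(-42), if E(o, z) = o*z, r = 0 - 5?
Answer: -1386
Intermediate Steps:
r = -5
(E(-4*(-1 + 3), r) - 7)*(-42) = (-4*(-1 + 3)*(-5) - 7)*(-42) = (-4*2*(-5) - 7)*(-42) = (-8*(-5) - 7)*(-42) = (40 - 7)*(-42) = 33*(-42) = -1386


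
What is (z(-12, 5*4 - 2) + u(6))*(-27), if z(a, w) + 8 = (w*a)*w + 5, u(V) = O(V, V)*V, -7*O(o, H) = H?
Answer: 736371/7 ≈ 1.0520e+5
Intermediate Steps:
O(o, H) = -H/7
u(V) = -V**2/7 (u(V) = (-V/7)*V = -V**2/7)
z(a, w) = -3 + a*w**2 (z(a, w) = -8 + ((w*a)*w + 5) = -8 + ((a*w)*w + 5) = -8 + (a*w**2 + 5) = -8 + (5 + a*w**2) = -3 + a*w**2)
(z(-12, 5*4 - 2) + u(6))*(-27) = ((-3 - 12*(5*4 - 2)**2) - 1/7*6**2)*(-27) = ((-3 - 12*(20 - 2)**2) - 1/7*36)*(-27) = ((-3 - 12*18**2) - 36/7)*(-27) = ((-3 - 12*324) - 36/7)*(-27) = ((-3 - 3888) - 36/7)*(-27) = (-3891 - 36/7)*(-27) = -27273/7*(-27) = 736371/7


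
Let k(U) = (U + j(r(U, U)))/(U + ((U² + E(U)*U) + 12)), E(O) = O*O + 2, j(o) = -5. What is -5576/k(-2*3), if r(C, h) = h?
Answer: -1037136/11 ≈ -94285.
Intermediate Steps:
E(O) = 2 + O² (E(O) = O² + 2 = 2 + O²)
k(U) = (-5 + U)/(12 + U + U² + U*(2 + U²)) (k(U) = (U - 5)/(U + ((U² + (2 + U²)*U) + 12)) = (-5 + U)/(U + ((U² + U*(2 + U²)) + 12)) = (-5 + U)/(U + (12 + U² + U*(2 + U²))) = (-5 + U)/(12 + U + U² + U*(2 + U²)))
-5576/k(-2*3) = -5576*(12 + (-2*3)² + (-2*3)³ + 3*(-2*3))/(-5 - 2*3) = -5576*(12 + (-6)² + (-6)³ + 3*(-6))/(-5 - 6) = -5576/(-11/(12 + 36 - 216 - 18)) = -5576/(-11/(-186)) = -5576/((-1/186*(-11))) = -5576/11/186 = -5576*186/11 = -1037136/11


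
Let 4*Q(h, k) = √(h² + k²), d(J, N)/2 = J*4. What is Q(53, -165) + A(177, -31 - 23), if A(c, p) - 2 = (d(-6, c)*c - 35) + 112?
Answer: -8417 + √30034/4 ≈ -8373.7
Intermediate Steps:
d(J, N) = 8*J (d(J, N) = 2*(J*4) = 2*(4*J) = 8*J)
A(c, p) = 79 - 48*c (A(c, p) = 2 + (((8*(-6))*c - 35) + 112) = 2 + ((-48*c - 35) + 112) = 2 + ((-35 - 48*c) + 112) = 2 + (77 - 48*c) = 79 - 48*c)
Q(h, k) = √(h² + k²)/4
Q(53, -165) + A(177, -31 - 23) = √(53² + (-165)²)/4 + (79 - 48*177) = √(2809 + 27225)/4 + (79 - 8496) = √30034/4 - 8417 = -8417 + √30034/4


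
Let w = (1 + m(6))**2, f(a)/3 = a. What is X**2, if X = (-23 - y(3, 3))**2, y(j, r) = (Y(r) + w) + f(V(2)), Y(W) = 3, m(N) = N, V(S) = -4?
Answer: 15752961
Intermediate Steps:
f(a) = 3*a
w = 49 (w = (1 + 6)**2 = 7**2 = 49)
y(j, r) = 40 (y(j, r) = (3 + 49) + 3*(-4) = 52 - 12 = 40)
X = 3969 (X = (-23 - 1*40)**2 = (-23 - 40)**2 = (-63)**2 = 3969)
X**2 = 3969**2 = 15752961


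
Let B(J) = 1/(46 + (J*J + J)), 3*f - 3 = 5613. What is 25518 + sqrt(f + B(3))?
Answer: 25518 + sqrt(6297466)/58 ≈ 25561.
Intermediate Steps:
f = 1872 (f = 1 + (1/3)*5613 = 1 + 1871 = 1872)
B(J) = 1/(46 + J + J**2) (B(J) = 1/(46 + (J**2 + J)) = 1/(46 + (J + J**2)) = 1/(46 + J + J**2))
25518 + sqrt(f + B(3)) = 25518 + sqrt(1872 + 1/(46 + 3 + 3**2)) = 25518 + sqrt(1872 + 1/(46 + 3 + 9)) = 25518 + sqrt(1872 + 1/58) = 25518 + sqrt(108577/58) = 25518 + sqrt(6297466)/58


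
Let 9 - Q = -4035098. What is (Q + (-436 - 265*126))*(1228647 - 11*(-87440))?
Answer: 8764754013847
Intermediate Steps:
Q = 4035107 (Q = 9 - 1*(-4035098) = 9 + 4035098 = 4035107)
(Q + (-436 - 265*126))*(1228647 - 11*(-87440)) = (4035107 + (-436 - 265*126))*(1228647 - 11*(-87440)) = (4035107 + (-436 - 33390))*(1228647 + 961840) = (4035107 - 33826)*2190487 = 4001281*2190487 = 8764754013847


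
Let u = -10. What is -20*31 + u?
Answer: -630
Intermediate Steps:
-20*31 + u = -20*31 - 10 = -620 - 10 = -630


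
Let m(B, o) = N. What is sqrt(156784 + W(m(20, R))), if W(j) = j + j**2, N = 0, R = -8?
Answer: 4*sqrt(9799) ≈ 395.96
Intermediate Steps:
m(B, o) = 0
sqrt(156784 + W(m(20, R))) = sqrt(156784 + 0*(1 + 0)) = sqrt(156784 + 0*1) = sqrt(156784 + 0) = sqrt(156784) = 4*sqrt(9799)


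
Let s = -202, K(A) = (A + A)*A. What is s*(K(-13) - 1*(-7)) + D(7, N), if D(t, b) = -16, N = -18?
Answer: -69706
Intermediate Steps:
K(A) = 2*A² (K(A) = (2*A)*A = 2*A²)
s*(K(-13) - 1*(-7)) + D(7, N) = -202*(2*(-13)² - 1*(-7)) - 16 = -202*(2*169 + 7) - 16 = -202*(338 + 7) - 16 = -202*345 - 16 = -69690 - 16 = -69706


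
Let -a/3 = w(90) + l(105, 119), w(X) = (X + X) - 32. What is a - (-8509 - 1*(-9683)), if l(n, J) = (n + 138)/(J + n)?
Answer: -363161/224 ≈ -1621.3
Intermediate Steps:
l(n, J) = (138 + n)/(J + n)
w(X) = -32 + 2*X (w(X) = 2*X - 32 = -32 + 2*X)
a = -100185/224 (a = -3*((-32 + 2*90) + (138 + 105)/(119 + 105)) = -3*((-32 + 180) + 243/224) = -3*(148 + (1/224)*243) = -3*(148 + 243/224) = -3*33395/224 = -100185/224 ≈ -447.25)
a - (-8509 - 1*(-9683)) = -100185/224 - (-8509 - 1*(-9683)) = -100185/224 - (-8509 + 9683) = -100185/224 - 1*1174 = -100185/224 - 1174 = -363161/224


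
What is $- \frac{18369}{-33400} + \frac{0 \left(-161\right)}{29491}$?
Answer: $\frac{18369}{33400} \approx 0.54997$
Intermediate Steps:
$- \frac{18369}{-33400} + \frac{0 \left(-161\right)}{29491} = \left(-18369\right) \left(- \frac{1}{33400}\right) + 0 \cdot \frac{1}{29491} = \frac{18369}{33400} + 0 = \frac{18369}{33400}$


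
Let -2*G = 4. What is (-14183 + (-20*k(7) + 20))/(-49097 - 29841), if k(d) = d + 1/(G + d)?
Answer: 14307/78938 ≈ 0.18124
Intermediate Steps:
G = -2 (G = -½*4 = -2)
k(d) = d + 1/(-2 + d)
(-14183 + (-20*k(7) + 20))/(-49097 - 29841) = (-14183 + (-20*(1 + 7² - 2*7)/(-2 + 7) + 20))/(-49097 - 29841) = (-14183 + (-20*(1 + 49 - 14)/5 + 20))/(-78938) = (-14183 + (-4*36 + 20))*(-1/78938) = (-14183 + (-20*36/5 + 20))*(-1/78938) = (-14183 + (-144 + 20))*(-1/78938) = (-14183 - 124)*(-1/78938) = -14307*(-1/78938) = 14307/78938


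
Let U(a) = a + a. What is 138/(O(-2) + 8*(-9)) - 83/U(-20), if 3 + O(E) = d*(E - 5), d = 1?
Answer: 643/1640 ≈ 0.39207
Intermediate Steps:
O(E) = -8 + E (O(E) = -3 + 1*(E - 5) = -3 + 1*(-5 + E) = -3 + (-5 + E) = -8 + E)
U(a) = 2*a
138/(O(-2) + 8*(-9)) - 83/U(-20) = 138/((-8 - 2) + 8*(-9)) - 83/(2*(-20)) = 138/(-10 - 72) - 83/(-40) = 138/(-82) - 83*(-1/40) = 138*(-1/82) + 83/40 = -69/41 + 83/40 = 643/1640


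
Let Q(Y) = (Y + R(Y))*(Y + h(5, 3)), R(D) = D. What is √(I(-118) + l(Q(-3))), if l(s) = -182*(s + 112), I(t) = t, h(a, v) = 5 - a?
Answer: 3*I*√2642 ≈ 154.2*I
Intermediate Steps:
Q(Y) = 2*Y² (Q(Y) = (Y + Y)*(Y + (5 - 1*5)) = (2*Y)*(Y + (5 - 5)) = (2*Y)*(Y + 0) = (2*Y)*Y = 2*Y²)
l(s) = -20384 - 182*s (l(s) = -182*(112 + s) = -20384 - 182*s)
√(I(-118) + l(Q(-3))) = √(-118 + (-20384 - 364*(-3)²)) = √(-118 + (-20384 - 364*9)) = √(-118 + (-20384 - 182*18)) = √(-118 + (-20384 - 3276)) = √(-118 - 23660) = √(-23778) = 3*I*√2642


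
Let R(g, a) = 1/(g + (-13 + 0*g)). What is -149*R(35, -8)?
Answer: -149/22 ≈ -6.7727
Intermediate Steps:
R(g, a) = 1/(-13 + g) (R(g, a) = 1/(g + (-13 + 0)) = 1/(g - 13) = 1/(-13 + g))
-149*R(35, -8) = -149/(-13 + 35) = -149/22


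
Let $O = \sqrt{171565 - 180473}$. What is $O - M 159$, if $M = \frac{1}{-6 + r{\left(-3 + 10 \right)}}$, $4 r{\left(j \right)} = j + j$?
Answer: $\frac{318}{5} + 2 i \sqrt{2227} \approx 63.6 + 94.382 i$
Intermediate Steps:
$r{\left(j \right)} = \frac{j}{2}$ ($r{\left(j \right)} = \frac{j + j}{4} = \frac{2 j}{4} = \frac{j}{2}$)
$O = 2 i \sqrt{2227}$ ($O = \sqrt{-8908} = 2 i \sqrt{2227} \approx 94.382 i$)
$M = - \frac{2}{5}$ ($M = \frac{1}{-6 + \frac{-3 + 10}{2}} = \frac{1}{-6 + \frac{1}{2} \cdot 7} = \frac{1}{-6 + \frac{7}{2}} = \frac{1}{- \frac{5}{2}} = - \frac{2}{5} \approx -0.4$)
$O - M 159 = 2 i \sqrt{2227} - \left(- \frac{2}{5}\right) 159 = 2 i \sqrt{2227} - - \frac{318}{5} = 2 i \sqrt{2227} + \frac{318}{5} = \frac{318}{5} + 2 i \sqrt{2227}$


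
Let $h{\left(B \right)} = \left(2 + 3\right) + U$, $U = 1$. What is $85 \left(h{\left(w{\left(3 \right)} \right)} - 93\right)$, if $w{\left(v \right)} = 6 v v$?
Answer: $-7395$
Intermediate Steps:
$w{\left(v \right)} = 6 v^{2}$
$h{\left(B \right)} = 6$ ($h{\left(B \right)} = \left(2 + 3\right) + 1 = 5 + 1 = 6$)
$85 \left(h{\left(w{\left(3 \right)} \right)} - 93\right) = 85 \left(6 - 93\right) = 85 \left(-87\right) = -7395$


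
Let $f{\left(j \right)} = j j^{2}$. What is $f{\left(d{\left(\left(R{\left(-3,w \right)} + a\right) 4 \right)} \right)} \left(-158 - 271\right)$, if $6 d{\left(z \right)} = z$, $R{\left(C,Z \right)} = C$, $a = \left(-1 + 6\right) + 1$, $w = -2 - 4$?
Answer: $-3432$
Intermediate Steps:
$w = -6$ ($w = -2 - 4 = -6$)
$a = 6$ ($a = 5 + 1 = 6$)
$d{\left(z \right)} = \frac{z}{6}$
$f{\left(j \right)} = j^{3}$
$f{\left(d{\left(\left(R{\left(-3,w \right)} + a\right) 4 \right)} \right)} \left(-158 - 271\right) = \left(\frac{\left(-3 + 6\right) 4}{6}\right)^{3} \left(-158 - 271\right) = \left(\frac{3 \cdot 4}{6}\right)^{3} \left(-429\right) = \left(\frac{1}{6} \cdot 12\right)^{3} \left(-429\right) = 2^{3} \left(-429\right) = 8 \left(-429\right) = -3432$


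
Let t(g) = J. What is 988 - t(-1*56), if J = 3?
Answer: 985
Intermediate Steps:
t(g) = 3
988 - t(-1*56) = 988 - 1*3 = 988 - 3 = 985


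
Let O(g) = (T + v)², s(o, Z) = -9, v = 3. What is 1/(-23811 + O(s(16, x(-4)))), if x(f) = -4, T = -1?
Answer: -1/23807 ≈ -4.2004e-5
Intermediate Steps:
O(g) = 4 (O(g) = (-1 + 3)² = 2² = 4)
1/(-23811 + O(s(16, x(-4)))) = 1/(-23811 + 4) = 1/(-23807) = -1/23807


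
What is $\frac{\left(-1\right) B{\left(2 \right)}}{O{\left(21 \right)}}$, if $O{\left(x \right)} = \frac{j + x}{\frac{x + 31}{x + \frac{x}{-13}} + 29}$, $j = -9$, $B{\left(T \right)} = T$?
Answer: $- \frac{998}{189} \approx -5.2804$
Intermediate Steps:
$O{\left(x \right)} = \frac{-9 + x}{29 + \frac{13 \left(31 + x\right)}{12 x}}$ ($O{\left(x \right)} = \frac{-9 + x}{\frac{x + 31}{x + \frac{x}{-13}} + 29} = \frac{-9 + x}{\frac{31 + x}{x + x \left(- \frac{1}{13}\right)} + 29} = \frac{-9 + x}{\frac{31 + x}{x - \frac{x}{13}} + 29} = \frac{-9 + x}{\frac{31 + x}{\frac{12}{13} x} + 29} = \frac{-9 + x}{\left(31 + x\right) \frac{13}{12 x} + 29} = \frac{-9 + x}{\frac{13 \left(31 + x\right)}{12 x} + 29} = \frac{-9 + x}{29 + \frac{13 \left(31 + x\right)}{12 x}}$)
$\frac{\left(-1\right) B{\left(2 \right)}}{O{\left(21 \right)}} = \frac{\left(-1\right) 2}{12 \cdot 21 \frac{1}{403 + 361 \cdot 21} \left(-9 + 21\right)} = - \frac{2}{12 \cdot 21 \frac{1}{403 + 7581} \cdot 12} = - \frac{2}{12 \cdot 21 \cdot \frac{1}{7984} \cdot 12} = - \frac{2}{\frac{189}{499}} = \left(-2\right) \frac{499}{189} = - \frac{998}{189}$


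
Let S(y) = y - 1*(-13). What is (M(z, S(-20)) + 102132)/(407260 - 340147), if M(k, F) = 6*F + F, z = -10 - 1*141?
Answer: 102083/67113 ≈ 1.5211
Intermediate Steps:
z = -151 (z = -10 - 141 = -151)
S(y) = 13 + y (S(y) = y + 13 = 13 + y)
M(k, F) = 7*F
(M(z, S(-20)) + 102132)/(407260 - 340147) = (7*(13 - 20) + 102132)/(407260 - 340147) = (7*(-7) + 102132)/67113 = (-49 + 102132)*(1/67113) = 102083*(1/67113) = 102083/67113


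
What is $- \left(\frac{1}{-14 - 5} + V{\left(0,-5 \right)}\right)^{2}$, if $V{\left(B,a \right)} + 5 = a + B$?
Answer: $- \frac{36481}{361} \approx -101.06$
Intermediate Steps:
$V{\left(B,a \right)} = -5 + B + a$ ($V{\left(B,a \right)} = -5 + \left(a + B\right) = -5 + \left(B + a\right) = -5 + B + a$)
$- \left(\frac{1}{-14 - 5} + V{\left(0,-5 \right)}\right)^{2} = - \left(\frac{1}{-14 - 5} - 10\right)^{2} = - \left(\frac{1}{-19} - 10\right)^{2} = - \left(- \frac{1}{19} - 10\right)^{2} = - \left(- \frac{191}{19}\right)^{2} = \left(-1\right) \frac{36481}{361} = - \frac{36481}{361}$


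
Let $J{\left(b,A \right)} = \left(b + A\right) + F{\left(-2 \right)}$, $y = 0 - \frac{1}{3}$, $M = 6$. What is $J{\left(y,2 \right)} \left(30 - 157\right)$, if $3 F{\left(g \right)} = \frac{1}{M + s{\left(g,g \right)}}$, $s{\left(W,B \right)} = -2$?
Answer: $- \frac{889}{4} \approx -222.25$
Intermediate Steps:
$F{\left(g \right)} = \frac{1}{12}$ ($F{\left(g \right)} = \frac{1}{3 \left(6 - 2\right)} = \frac{1}{3 \cdot 4} = \frac{1}{3} \cdot \frac{1}{4} = \frac{1}{12}$)
$y = - \frac{1}{3}$ ($y = 0 - \frac{1}{3} = - \frac{1}{3} \approx -0.33333$)
$J{\left(b,A \right)} = \frac{1}{12} + A + b$ ($J{\left(b,A \right)} = \left(b + A\right) + \frac{1}{12} = \left(A + b\right) + \frac{1}{12} = \frac{1}{12} + A + b$)
$J{\left(y,2 \right)} \left(30 - 157\right) = \left(\frac{1}{12} + 2 - \frac{1}{3}\right) \left(30 - 157\right) = \frac{7}{4} \left(-127\right) = - \frac{889}{4}$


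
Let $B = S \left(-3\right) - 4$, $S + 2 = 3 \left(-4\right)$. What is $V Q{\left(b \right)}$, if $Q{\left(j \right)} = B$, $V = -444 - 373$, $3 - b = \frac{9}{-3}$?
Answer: $-31046$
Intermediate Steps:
$S = -14$ ($S = -2 + 3 \left(-4\right) = -2 - 12 = -14$)
$b = 6$ ($b = 3 - \frac{9}{-3} = 3 - 9 \left(- \frac{1}{3}\right) = 3 - -3 = 3 + 3 = 6$)
$V = -817$ ($V = -444 - 373 = -817$)
$B = 38$ ($B = \left(-14\right) \left(-3\right) - 4 = 42 - 4 = 38$)
$Q{\left(j \right)} = 38$
$V Q{\left(b \right)} = \left(-817\right) 38 = -31046$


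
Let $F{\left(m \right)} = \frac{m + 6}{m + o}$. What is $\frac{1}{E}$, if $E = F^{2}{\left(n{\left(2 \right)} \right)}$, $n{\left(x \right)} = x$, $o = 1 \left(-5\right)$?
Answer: $\frac{9}{64} \approx 0.14063$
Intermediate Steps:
$o = -5$
$F{\left(m \right)} = \frac{6 + m}{-5 + m}$ ($F{\left(m \right)} = \frac{m + 6}{m - 5} = \frac{6 + m}{-5 + m}$)
$E = \frac{64}{9}$ ($E = \left(\frac{6 + 2}{-5 + 2}\right)^{2} = \left(\frac{1}{-3} \cdot 8\right)^{2} = \left(\left(- \frac{1}{3}\right) 8\right)^{2} = \left(- \frac{8}{3}\right)^{2} = \frac{64}{9} \approx 7.1111$)
$\frac{1}{E} = \frac{1}{\frac{64}{9}} = \frac{9}{64}$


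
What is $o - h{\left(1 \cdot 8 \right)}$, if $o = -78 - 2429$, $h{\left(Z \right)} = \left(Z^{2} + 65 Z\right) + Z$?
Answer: $-3099$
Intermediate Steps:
$h{\left(Z \right)} = Z^{2} + 66 Z$
$o = -2507$ ($o = -78 - 2429 = -2507$)
$o - h{\left(1 \cdot 8 \right)} = -2507 - 1 \cdot 8 \left(66 + 1 \cdot 8\right) = -2507 - 8 \left(66 + 8\right) = -2507 - 8 \cdot 74 = -2507 - 592 = -3099$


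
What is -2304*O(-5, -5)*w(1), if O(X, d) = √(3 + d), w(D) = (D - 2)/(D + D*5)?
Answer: 384*I*√2 ≈ 543.06*I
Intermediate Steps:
w(D) = (-2 + D)/(6*D) (w(D) = (-2 + D)/(D + 5*D) = (-2 + D)/((6*D)) = (-2 + D)*(1/(6*D)) = (-2 + D)/(6*D))
-2304*O(-5, -5)*w(1) = -2304*√(3 - 5)*(⅙)*(-2 + 1)/1 = -2304*√(-2)*(⅙)*1*(-1) = -2304*I*√2*(-1)/6 = -(-384)*I*√2 = 384*I*√2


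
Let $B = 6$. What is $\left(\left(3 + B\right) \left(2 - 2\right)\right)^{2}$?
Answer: $0$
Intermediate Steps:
$\left(\left(3 + B\right) \left(2 - 2\right)\right)^{2} = \left(\left(3 + 6\right) \left(2 - 2\right)\right)^{2} = \left(9 \cdot 0\right)^{2} = 0^{2} = 0$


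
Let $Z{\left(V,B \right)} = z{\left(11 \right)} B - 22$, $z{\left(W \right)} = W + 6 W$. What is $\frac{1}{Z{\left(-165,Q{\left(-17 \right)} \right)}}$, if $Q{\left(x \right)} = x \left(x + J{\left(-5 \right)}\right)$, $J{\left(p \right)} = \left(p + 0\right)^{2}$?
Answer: $- \frac{1}{10494} \approx -9.5293 \cdot 10^{-5}$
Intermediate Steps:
$J{\left(p \right)} = p^{2}$
$Q{\left(x \right)} = x \left(25 + x\right)$ ($Q{\left(x \right)} = x \left(x + \left(-5\right)^{2}\right) = x \left(x + 25\right) = x \left(25 + x\right)$)
$z{\left(W \right)} = 7 W$
$Z{\left(V,B \right)} = -22 + 77 B$ ($Z{\left(V,B \right)} = 7 \cdot 11 B - 22 = 77 B - 22 = -22 + 77 B$)
$\frac{1}{Z{\left(-165,Q{\left(-17 \right)} \right)}} = \frac{1}{-22 + 77 \left(- 17 \left(25 - 17\right)\right)} = \frac{1}{-22 + 77 \left(\left(-17\right) 8\right)} = \frac{1}{-22 + 77 \left(-136\right)} = \frac{1}{-22 - 10472} = \frac{1}{-10494} = - \frac{1}{10494}$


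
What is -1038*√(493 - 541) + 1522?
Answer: 1522 - 4152*I*√3 ≈ 1522.0 - 7191.5*I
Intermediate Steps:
-1038*√(493 - 541) + 1522 = -4152*I*√3 + 1522 = 1522 - 4152*I*√3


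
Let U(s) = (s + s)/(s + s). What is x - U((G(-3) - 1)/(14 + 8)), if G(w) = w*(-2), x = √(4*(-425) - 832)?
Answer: -1 + 2*I*√633 ≈ -1.0 + 50.319*I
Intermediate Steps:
x = 2*I*√633 (x = √(-1700 - 832) = √(-2532) = 2*I*√633 ≈ 50.319*I)
G(w) = -2*w
U(s) = 1 (U(s) = (2*s)/((2*s)) = (2*s)*(1/(2*s)) = 1)
x - U((G(-3) - 1)/(14 + 8)) = 2*I*√633 - 1*1 = 2*I*√633 - 1 = -1 + 2*I*√633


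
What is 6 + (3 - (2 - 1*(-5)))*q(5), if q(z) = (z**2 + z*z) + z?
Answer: -214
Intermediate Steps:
q(z) = z + 2*z**2 (q(z) = (z**2 + z**2) + z = 2*z**2 + z = z + 2*z**2)
6 + (3 - (2 - 1*(-5)))*q(5) = 6 + (3 - (2 - 1*(-5)))*(5*(1 + 2*5)) = 6 + (3 - (2 + 5))*(5*(1 + 10)) = 6 + (3 - 1*7)*(5*11) = 6 + (3 - 7)*55 = 6 - 4*55 = 6 - 220 = -214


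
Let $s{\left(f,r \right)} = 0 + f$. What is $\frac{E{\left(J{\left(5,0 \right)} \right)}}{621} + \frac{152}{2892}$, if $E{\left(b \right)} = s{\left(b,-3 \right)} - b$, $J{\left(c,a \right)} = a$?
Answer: $\frac{38}{723} \approx 0.052559$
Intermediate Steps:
$s{\left(f,r \right)} = f$
$E{\left(b \right)} = 0$ ($E{\left(b \right)} = b - b = 0$)
$\frac{E{\left(J{\left(5,0 \right)} \right)}}{621} + \frac{152}{2892} = \frac{0}{621} + \frac{152}{2892} = 0 \cdot \frac{1}{621} + 152 \cdot \frac{1}{2892} = 0 + \frac{38}{723} = \frac{38}{723}$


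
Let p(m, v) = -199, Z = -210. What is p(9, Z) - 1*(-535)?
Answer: 336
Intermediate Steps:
p(9, Z) - 1*(-535) = -199 - 1*(-535) = -199 + 535 = 336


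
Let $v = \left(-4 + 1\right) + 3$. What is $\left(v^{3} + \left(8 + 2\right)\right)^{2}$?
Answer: $100$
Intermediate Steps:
$v = 0$ ($v = -3 + 3 = 0$)
$\left(v^{3} + \left(8 + 2\right)\right)^{2} = \left(0^{3} + \left(8 + 2\right)\right)^{2} = \left(0 + 10\right)^{2} = 10^{2} = 100$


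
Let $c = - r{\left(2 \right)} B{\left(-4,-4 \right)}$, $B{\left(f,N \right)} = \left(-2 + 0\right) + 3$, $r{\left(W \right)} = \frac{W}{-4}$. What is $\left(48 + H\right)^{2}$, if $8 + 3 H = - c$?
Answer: $\frac{73441}{36} \approx 2040.0$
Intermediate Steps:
$r{\left(W \right)} = - \frac{W}{4}$ ($r{\left(W \right)} = W \left(- \frac{1}{4}\right) = - \frac{W}{4}$)
$B{\left(f,N \right)} = 1$ ($B{\left(f,N \right)} = -2 + 3 = 1$)
$c = \frac{1}{2}$ ($c = - \frac{\left(-1\right) 2}{4} \cdot 1 = \left(-1\right) \left(- \frac{1}{2}\right) 1 = \frac{1}{2} \cdot 1 = \frac{1}{2} \approx 0.5$)
$H = - \frac{17}{6}$ ($H = - \frac{8}{3} + \frac{\left(-1\right) \frac{1}{2}}{3} = - \frac{8}{3} + \frac{1}{3} \left(- \frac{1}{2}\right) = - \frac{8}{3} - \frac{1}{6} = - \frac{17}{6} \approx -2.8333$)
$\left(48 + H\right)^{2} = \left(48 - \frac{17}{6}\right)^{2} = \left(\frac{271}{6}\right)^{2} = \frac{73441}{36}$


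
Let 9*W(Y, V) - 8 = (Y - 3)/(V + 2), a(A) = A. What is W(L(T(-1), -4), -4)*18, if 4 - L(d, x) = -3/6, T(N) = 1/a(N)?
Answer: 29/2 ≈ 14.500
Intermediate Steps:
T(N) = 1/N
L(d, x) = 9/2 (L(d, x) = 4 - (-3)/6 = 4 - 1*(-1/2) = 4 + 1/2 = 9/2)
W(Y, V) = 8/9 + (-3 + Y)/(9*(2 + V)) (W(Y, V) = 8/9 + ((Y - 3)/(V + 2))/9 = 8/9 + ((-3 + Y)/(2 + V))/9 = 8/9 + (-3 + Y)/(9*(2 + V)))
W(L(T(-1), -4), -4)*18 = ((13 + 9/2 + 8*(-4))/(9*(2 - 4)))*18 = ((1/9)*(13 + 9/2 - 32)/(-2))*18 = ((1/9)*(-1/2)*(-29/2))*18 = (29/36)*18 = 29/2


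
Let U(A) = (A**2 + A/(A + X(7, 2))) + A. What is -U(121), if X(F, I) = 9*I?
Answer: -2052039/139 ≈ -14763.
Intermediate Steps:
U(A) = A + A**2 + A/(18 + A) (U(A) = (A**2 + A/(A + 9*2)) + A = (A**2 + A/(A + 18)) + A = (A**2 + A/(18 + A)) + A = A + A**2 + A/(18 + A))
-U(121) = -121*(19 + 121**2 + 19*121)/(18 + 121) = -121*(19 + 14641 + 2299)/139 = -121*16959/139 = -1*2052039/139 = -2052039/139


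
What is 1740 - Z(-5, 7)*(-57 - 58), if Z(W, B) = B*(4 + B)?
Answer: 10595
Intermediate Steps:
1740 - Z(-5, 7)*(-57 - 58) = 1740 - 7*(4 + 7)*(-57 - 58) = 1740 - 7*11*(-115) = 1740 - 77*(-115) = 1740 - 1*(-8855) = 1740 + 8855 = 10595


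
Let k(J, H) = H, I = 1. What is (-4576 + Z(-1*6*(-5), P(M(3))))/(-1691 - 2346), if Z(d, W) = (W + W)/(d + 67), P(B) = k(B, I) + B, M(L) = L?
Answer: 443864/391589 ≈ 1.1335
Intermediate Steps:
P(B) = 1 + B
Z(d, W) = 2*W/(67 + d) (Z(d, W) = (2*W)/(67 + d) = 2*W/(67 + d))
(-4576 + Z(-1*6*(-5), P(M(3))))/(-1691 - 2346) = (-4576 + 2*(1 + 3)/(67 - 1*6*(-5)))/(-1691 - 2346) = (-4576 + 2*4/(67 - 6*(-5)))/(-4037) = (-4576 + 2*4/(67 + 30))*(-1/4037) = (-4576 + 2*4/97)*(-1/4037) = (-4576 + 2*4*(1/97))*(-1/4037) = (-4576 + 8/97)*(-1/4037) = -443864/97*(-1/4037) = 443864/391589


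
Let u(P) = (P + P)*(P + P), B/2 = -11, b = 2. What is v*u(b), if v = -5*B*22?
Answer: 38720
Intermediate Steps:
B = -22 (B = 2*(-11) = -22)
v = 2420 (v = -5*(-22)*22 = 110*22 = 2420)
u(P) = 4*P**2 (u(P) = (2*P)*(2*P) = 4*P**2)
v*u(b) = 2420*(4*2**2) = 2420*(4*4) = 2420*16 = 38720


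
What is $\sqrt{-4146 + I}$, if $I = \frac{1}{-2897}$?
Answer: $\frac{i \sqrt{34795759811}}{2897} \approx 64.389 i$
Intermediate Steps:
$I = - \frac{1}{2897} \approx -0.00034518$
$\sqrt{-4146 + I} = \sqrt{-4146 - \frac{1}{2897}} = \sqrt{- \frac{12010963}{2897}} = \frac{i \sqrt{34795759811}}{2897}$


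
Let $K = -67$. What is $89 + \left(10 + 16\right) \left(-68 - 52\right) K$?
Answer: $209129$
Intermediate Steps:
$89 + \left(10 + 16\right) \left(-68 - 52\right) K = 89 + \left(10 + 16\right) \left(-68 - 52\right) \left(-67\right) = 89 + 26 \left(-120\right) \left(-67\right) = 89 - -209040 = 89 + 209040 = 209129$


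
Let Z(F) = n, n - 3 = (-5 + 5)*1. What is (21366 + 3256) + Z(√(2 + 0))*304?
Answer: 25534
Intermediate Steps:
n = 3 (n = 3 + (-5 + 5)*1 = 3 + 0*1 = 3 + 0 = 3)
Z(F) = 3
(21366 + 3256) + Z(√(2 + 0))*304 = (21366 + 3256) + 3*304 = 24622 + 912 = 25534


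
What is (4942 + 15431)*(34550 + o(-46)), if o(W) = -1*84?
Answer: 702175818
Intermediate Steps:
o(W) = -84
(4942 + 15431)*(34550 + o(-46)) = (4942 + 15431)*(34550 - 84) = 20373*34466 = 702175818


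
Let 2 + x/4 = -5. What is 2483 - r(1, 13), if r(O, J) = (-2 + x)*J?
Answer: 2873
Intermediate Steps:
x = -28 (x = -8 + 4*(-5) = -8 - 20 = -28)
r(O, J) = -30*J (r(O, J) = (-2 - 28)*J = -30*J)
2483 - r(1, 13) = 2483 - (-30)*13 = 2483 - 1*(-390) = 2483 + 390 = 2873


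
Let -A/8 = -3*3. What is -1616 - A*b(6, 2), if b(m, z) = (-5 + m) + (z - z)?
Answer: -1688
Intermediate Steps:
b(m, z) = -5 + m (b(m, z) = (-5 + m) + 0 = -5 + m)
A = 72 (A = -(-24)*3 = -8*(-9) = 72)
-1616 - A*b(6, 2) = -1616 - 72*(-5 + 6) = -1616 - 72 = -1688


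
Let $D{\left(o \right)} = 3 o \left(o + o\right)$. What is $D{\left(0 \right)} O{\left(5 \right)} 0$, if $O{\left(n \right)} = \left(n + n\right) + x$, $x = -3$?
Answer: $0$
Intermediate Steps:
$D{\left(o \right)} = 6 o^{2}$ ($D{\left(o \right)} = 3 o 2 o = 6 o^{2}$)
$O{\left(n \right)} = -3 + 2 n$ ($O{\left(n \right)} = \left(n + n\right) - 3 = 2 n - 3 = -3 + 2 n$)
$D{\left(0 \right)} O{\left(5 \right)} 0 = 6 \cdot 0^{2} \left(-3 + 2 \cdot 5\right) 0 = 6 \cdot 0 \left(-3 + 10\right) 0 = 0 \cdot 7 \cdot 0 = 0 \cdot 0 = 0$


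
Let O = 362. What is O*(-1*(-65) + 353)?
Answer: 151316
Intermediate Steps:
O*(-1*(-65) + 353) = 362*(-1*(-65) + 353) = 362*(65 + 353) = 362*418 = 151316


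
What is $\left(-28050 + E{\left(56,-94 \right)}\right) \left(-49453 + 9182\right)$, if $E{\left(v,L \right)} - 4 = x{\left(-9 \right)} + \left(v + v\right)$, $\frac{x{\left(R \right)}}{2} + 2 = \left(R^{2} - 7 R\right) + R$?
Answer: $1114218028$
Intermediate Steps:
$x{\left(R \right)} = -4 - 12 R + 2 R^{2}$ ($x{\left(R \right)} = -4 + 2 \left(\left(R^{2} - 7 R\right) + R\right) = -4 + 2 \left(R^{2} - 6 R\right) = -4 + \left(- 12 R + 2 R^{2}\right) = -4 - 12 R + 2 R^{2}$)
$E{\left(v,L \right)} = 270 + 2 v$ ($E{\left(v,L \right)} = 4 + \left(\left(-4 - -108 + 2 \left(-9\right)^{2}\right) + \left(v + v\right)\right) = 4 + \left(\left(-4 + 108 + 2 \cdot 81\right) + 2 v\right) = 4 + \left(\left(-4 + 108 + 162\right) + 2 v\right) = 4 + \left(266 + 2 v\right) = 270 + 2 v$)
$\left(-28050 + E{\left(56,-94 \right)}\right) \left(-49453 + 9182\right) = \left(-28050 + \left(270 + 2 \cdot 56\right)\right) \left(-49453 + 9182\right) = \left(-28050 + \left(270 + 112\right)\right) \left(-40271\right) = \left(-28050 + 382\right) \left(-40271\right) = \left(-27668\right) \left(-40271\right) = 1114218028$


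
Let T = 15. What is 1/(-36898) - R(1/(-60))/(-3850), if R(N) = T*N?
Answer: -26149/284114600 ≈ -9.2037e-5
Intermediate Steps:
R(N) = 15*N
1/(-36898) - R(1/(-60))/(-3850) = 1/(-36898) - 15/(-60)/(-3850) = -1/36898 - 15*(-1/60)*(-1)/3850 = -1/36898 - (-1)*(-1)/(4*3850) = -1/36898 - 1*1/15400 = -1/36898 - 1/15400 = -26149/284114600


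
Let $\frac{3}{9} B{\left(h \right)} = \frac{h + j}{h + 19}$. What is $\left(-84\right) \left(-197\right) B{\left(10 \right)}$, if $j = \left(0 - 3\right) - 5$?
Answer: $\frac{99288}{29} \approx 3423.7$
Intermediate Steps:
$j = -8$ ($j = -3 - 5 = -8$)
$B{\left(h \right)} = \frac{3 \left(-8 + h\right)}{19 + h}$ ($B{\left(h \right)} = 3 \frac{h - 8}{h + 19} = 3 \frac{-8 + h}{19 + h} = \frac{3 \left(-8 + h\right)}{19 + h}$)
$\left(-84\right) \left(-197\right) B{\left(10 \right)} = \left(-84\right) \left(-197\right) \frac{3 \left(-8 + 10\right)}{19 + 10} = 16548 \cdot 3 \cdot \frac{1}{29} \cdot 2 = 16548 \cdot \frac{6}{29} = \frac{99288}{29}$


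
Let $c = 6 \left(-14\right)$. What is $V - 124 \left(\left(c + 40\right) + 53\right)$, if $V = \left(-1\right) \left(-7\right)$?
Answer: $-1109$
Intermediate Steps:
$V = 7$
$c = -84$
$V - 124 \left(\left(c + 40\right) + 53\right) = 7 - 124 \left(\left(-84 + 40\right) + 53\right) = 7 - 124 \left(-44 + 53\right) = 7 - 1116 = -1109$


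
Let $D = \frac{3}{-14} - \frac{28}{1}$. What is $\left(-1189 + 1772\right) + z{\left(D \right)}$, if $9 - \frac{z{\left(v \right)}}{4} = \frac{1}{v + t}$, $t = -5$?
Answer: $\frac{287891}{465} \approx 619.12$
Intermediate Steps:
$D = - \frac{395}{14}$ ($D = 3 \left(- \frac{1}{14}\right) - 28 = - \frac{3}{14} - 28 = - \frac{395}{14} \approx -28.214$)
$z{\left(v \right)} = 36 - \frac{4}{-5 + v}$ ($z{\left(v \right)} = 36 - \frac{4}{v - 5} = 36 - \frac{4}{-5 + v}$)
$\left(-1189 + 1772\right) + z{\left(D \right)} = \left(-1189 + 1772\right) + \frac{4 \left(-46 + 9 \left(- \frac{395}{14}\right)\right)}{-5 - \frac{395}{14}} = 583 + \frac{4 \left(-46 - \frac{3555}{14}\right)}{- \frac{465}{14}} = 583 + 4 \left(- \frac{14}{465}\right) \left(- \frac{4199}{14}\right) = 583 + \frac{16796}{465} = \frac{287891}{465}$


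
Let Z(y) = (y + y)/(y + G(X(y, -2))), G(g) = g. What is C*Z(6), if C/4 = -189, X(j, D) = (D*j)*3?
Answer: 1512/5 ≈ 302.40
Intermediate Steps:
X(j, D) = 3*D*j
Z(y) = -2/5 (Z(y) = (y + y)/(y + 3*(-2)*y) = (2*y)/(y - 6*y) = (2*y)/((-5*y)) = (2*y)*(-1/(5*y)) = -2/5)
C = -756 (C = 4*(-189) = -756)
C*Z(6) = -756*(-2/5) = 1512/5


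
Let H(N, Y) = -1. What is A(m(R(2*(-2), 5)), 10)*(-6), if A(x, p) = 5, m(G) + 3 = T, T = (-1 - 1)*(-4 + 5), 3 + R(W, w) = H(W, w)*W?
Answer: -30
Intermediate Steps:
R(W, w) = -3 - W
T = -2 (T = -2*1 = -2)
m(G) = -5 (m(G) = -3 - 2 = -5)
A(m(R(2*(-2), 5)), 10)*(-6) = 5*(-6) = -30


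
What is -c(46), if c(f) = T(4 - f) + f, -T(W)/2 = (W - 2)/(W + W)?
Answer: -944/21 ≈ -44.952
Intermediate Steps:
T(W) = -(-2 + W)/W (T(W) = -2*(W - 2)/(W + W) = -2*(-2 + W)/(2*W) = -2*(-2 + W)*1/(2*W) = -(-2 + W)/W)
c(f) = f + (-2 + f)/(4 - f) (c(f) = (2 - (4 - f))/(4 - f) + f = (2 + (-4 + f))/(4 - f) + f = (-2 + f)/(4 - f) + f = f + (-2 + f)/(4 - f))
-c(46) = -(2 - 1*46 + 46*(-4 + 46))/(-4 + 46) = -(2 - 46 + 46*42)/42 = -(2 - 46 + 1932)/42 = -1888/42 = -1*944/21 = -944/21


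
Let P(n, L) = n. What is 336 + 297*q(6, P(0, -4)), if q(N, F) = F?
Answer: 336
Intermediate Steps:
336 + 297*q(6, P(0, -4)) = 336 + 297*0 = 336 + 0 = 336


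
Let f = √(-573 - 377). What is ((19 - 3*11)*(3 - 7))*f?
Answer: 280*I*√38 ≈ 1726.0*I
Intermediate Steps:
f = 5*I*√38 (f = √(-950) = 5*I*√38 ≈ 30.822*I)
((19 - 3*11)*(3 - 7))*f = ((19 - 3*11)*(3 - 7))*(5*I*√38) = ((19 - 33)*(-4))*(5*I*√38) = (-14*(-4))*(5*I*√38) = 56*(5*I*√38) = 280*I*√38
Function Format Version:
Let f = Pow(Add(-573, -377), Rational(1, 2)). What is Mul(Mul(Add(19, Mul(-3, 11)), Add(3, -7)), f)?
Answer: Mul(280, I, Pow(38, Rational(1, 2))) ≈ Mul(1726.0, I)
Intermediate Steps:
f = Mul(5, I, Pow(38, Rational(1, 2))) (f = Pow(-950, Rational(1, 2)) = Mul(5, I, Pow(38, Rational(1, 2))) ≈ Mul(30.822, I))
Mul(Mul(Add(19, Mul(-3, 11)), Add(3, -7)), f) = Mul(Mul(Add(19, Mul(-3, 11)), Add(3, -7)), Mul(5, I, Pow(38, Rational(1, 2)))) = Mul(Mul(Add(19, -33), -4), Mul(5, I, Pow(38, Rational(1, 2)))) = Mul(Mul(-14, -4), Mul(5, I, Pow(38, Rational(1, 2)))) = Mul(56, Mul(5, I, Pow(38, Rational(1, 2)))) = Mul(280, I, Pow(38, Rational(1, 2)))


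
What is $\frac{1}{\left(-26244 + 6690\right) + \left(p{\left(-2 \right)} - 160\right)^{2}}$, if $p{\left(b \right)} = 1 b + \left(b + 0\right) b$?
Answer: $\frac{1}{5410} \approx 0.00018484$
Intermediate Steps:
$p{\left(b \right)} = b + b^{2}$ ($p{\left(b \right)} = b + b b = b + b^{2}$)
$\frac{1}{\left(-26244 + 6690\right) + \left(p{\left(-2 \right)} - 160\right)^{2}} = \frac{1}{\left(-26244 + 6690\right) + \left(- 2 \left(1 - 2\right) - 160\right)^{2}} = \frac{1}{-19554 + \left(\left(-2\right) \left(-1\right) - 160\right)^{2}} = \frac{1}{-19554 + \left(2 - 160\right)^{2}} = \frac{1}{-19554 + \left(-158\right)^{2}} = \frac{1}{-19554 + 24964} = \frac{1}{5410}$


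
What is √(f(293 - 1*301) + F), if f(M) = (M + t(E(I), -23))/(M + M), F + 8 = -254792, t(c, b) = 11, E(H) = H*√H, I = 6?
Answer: I*√4076803/4 ≈ 504.78*I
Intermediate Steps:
E(H) = H^(3/2)
F = -254800 (F = -8 - 254792 = -254800)
f(M) = (11 + M)/(2*M) (f(M) = (M + 11)/(M + M) = (11 + M)/((2*M)) = (11 + M)*(1/(2*M)) = (11 + M)/(2*M))
√(f(293 - 1*301) + F) = √((11 + (293 - 1*301))/(2*(293 - 1*301)) - 254800) = √((11 + (293 - 301))/(2*(293 - 301)) - 254800) = √((½)*(11 - 8)/(-8) - 254800) = √((½)*(-⅛)*3 - 254800) = √(-3/16 - 254800) = √(-4076803/16) = I*√4076803/4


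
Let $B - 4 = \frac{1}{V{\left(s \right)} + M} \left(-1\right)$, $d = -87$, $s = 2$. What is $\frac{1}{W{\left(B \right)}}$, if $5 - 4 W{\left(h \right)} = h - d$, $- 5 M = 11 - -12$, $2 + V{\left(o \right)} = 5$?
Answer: $- \frac{32}{693} \approx -0.046176$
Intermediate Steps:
$V{\left(o \right)} = 3$ ($V{\left(o \right)} = -2 + 5 = 3$)
$M = - \frac{23}{5}$ ($M = - \frac{11 - -12}{5} = - \frac{11 + 12}{5} = \left(- \frac{1}{5}\right) 23 = - \frac{23}{5} \approx -4.6$)
$B = \frac{37}{8}$ ($B = 4 + \frac{1}{3 - \frac{23}{5}} \left(-1\right) = 4 + \frac{1}{- \frac{8}{5}} \left(-1\right) = 4 - - \frac{5}{8} = 4 + \frac{5}{8} = \frac{37}{8} \approx 4.625$)
$W{\left(h \right)} = - \frac{41}{2} - \frac{h}{4}$ ($W{\left(h \right)} = \frac{5}{4} - \frac{h - -87}{4} = \frac{5}{4} - \frac{h + 87}{4} = \frac{5}{4} - \frac{87 + h}{4} = \frac{5}{4} - \left(\frac{87}{4} + \frac{h}{4}\right) = - \frac{41}{2} - \frac{h}{4}$)
$\frac{1}{W{\left(B \right)}} = \frac{1}{- \frac{41}{2} - \frac{37}{32}} = \frac{1}{- \frac{693}{32}} = - \frac{32}{693}$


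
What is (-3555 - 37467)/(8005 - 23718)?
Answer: 41022/15713 ≈ 2.6107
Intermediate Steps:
(-3555 - 37467)/(8005 - 23718) = -41022/(-15713) = -41022*(-1/15713) = 41022/15713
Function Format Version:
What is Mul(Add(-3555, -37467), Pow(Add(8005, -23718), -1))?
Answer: Rational(41022, 15713) ≈ 2.6107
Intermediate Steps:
Mul(Add(-3555, -37467), Pow(Add(8005, -23718), -1)) = Mul(-41022, Pow(-15713, -1)) = Mul(-41022, Rational(-1, 15713)) = Rational(41022, 15713)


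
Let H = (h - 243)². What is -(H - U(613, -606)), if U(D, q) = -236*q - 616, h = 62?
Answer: 109639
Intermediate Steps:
U(D, q) = -616 - 236*q
H = 32761 (H = (62 - 243)² = (-181)² = 32761)
-(H - U(613, -606)) = -(32761 - (-616 - 236*(-606))) = -(32761 - (-616 + 143016)) = -(32761 - 1*142400) = -(32761 - 142400) = -1*(-109639) = 109639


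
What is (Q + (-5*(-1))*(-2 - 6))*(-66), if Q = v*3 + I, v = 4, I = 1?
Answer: 1782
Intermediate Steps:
Q = 13 (Q = 4*3 + 1 = 12 + 1 = 13)
(Q + (-5*(-1))*(-2 - 6))*(-66) = (13 + (-5*(-1))*(-2 - 6))*(-66) = (13 + 5*(-8))*(-66) = (13 - 40)*(-66) = -27*(-66) = 1782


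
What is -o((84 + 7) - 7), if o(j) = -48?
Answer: 48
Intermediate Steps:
-o((84 + 7) - 7) = -1*(-48) = 48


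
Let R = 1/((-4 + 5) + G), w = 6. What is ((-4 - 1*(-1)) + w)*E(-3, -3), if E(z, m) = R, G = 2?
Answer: 1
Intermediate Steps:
R = ⅓ (R = 1/((-4 + 5) + 2) = 1/(1 + 2) = 1/3 = ⅓ ≈ 0.33333)
E(z, m) = ⅓
((-4 - 1*(-1)) + w)*E(-3, -3) = ((-4 - 1*(-1)) + 6)*(⅓) = ((-4 + 1) + 6)*(⅓) = (-3 + 6)*(⅓) = 3*(⅓) = 1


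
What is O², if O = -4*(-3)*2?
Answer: 576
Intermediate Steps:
O = 24 (O = 12*2 = 24)
O² = 24² = 576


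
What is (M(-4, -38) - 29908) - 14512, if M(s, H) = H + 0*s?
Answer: -44458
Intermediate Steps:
M(s, H) = H (M(s, H) = H + 0 = H)
(M(-4, -38) - 29908) - 14512 = (-38 - 29908) - 14512 = -29946 - 14512 = -44458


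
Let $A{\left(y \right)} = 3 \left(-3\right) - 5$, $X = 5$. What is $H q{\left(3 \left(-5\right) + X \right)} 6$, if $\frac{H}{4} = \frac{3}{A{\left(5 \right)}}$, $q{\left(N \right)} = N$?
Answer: $\frac{360}{7} \approx 51.429$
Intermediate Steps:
$A{\left(y \right)} = -14$ ($A{\left(y \right)} = -9 - 5 = -14$)
$H = - \frac{6}{7}$ ($H = 4 \frac{3}{-14} = 4 \cdot 3 \left(- \frac{1}{14}\right) = 4 \left(- \frac{3}{14}\right) = - \frac{6}{7} \approx -0.85714$)
$H q{\left(3 \left(-5\right) + X \right)} 6 = - \frac{6 \left(3 \left(-5\right) + 5\right)}{7} \cdot 6 = - \frac{6 \left(-15 + 5\right)}{7} \cdot 6 = \left(- \frac{6}{7}\right) \left(-10\right) 6 = \frac{60}{7} \cdot 6 = \frac{360}{7}$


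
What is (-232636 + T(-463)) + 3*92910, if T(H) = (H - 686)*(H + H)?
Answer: 1110068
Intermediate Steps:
T(H) = 2*H*(-686 + H) (T(H) = (-686 + H)*(2*H) = 2*H*(-686 + H))
(-232636 + T(-463)) + 3*92910 = (-232636 + 2*(-463)*(-686 - 463)) + 3*92910 = (-232636 + 2*(-463)*(-1149)) + 278730 = (-232636 + 1063974) + 278730 = 831338 + 278730 = 1110068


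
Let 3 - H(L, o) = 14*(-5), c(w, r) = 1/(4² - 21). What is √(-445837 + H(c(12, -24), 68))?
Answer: 22*I*√921 ≈ 667.66*I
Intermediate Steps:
c(w, r) = -⅕ (c(w, r) = 1/(16 - 21) = 1/(-5) = -⅕)
H(L, o) = 73 (H(L, o) = 3 - 14*(-5) = 3 - 1*(-70) = 3 + 70 = 73)
√(-445837 + H(c(12, -24), 68)) = √(-445837 + 73) = √(-445764) = 22*I*√921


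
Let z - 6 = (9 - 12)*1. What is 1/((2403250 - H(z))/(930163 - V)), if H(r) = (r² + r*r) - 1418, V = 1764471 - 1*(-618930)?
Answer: -726619/1202325 ≈ -0.60435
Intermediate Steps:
V = 2383401 (V = 1764471 + 618930 = 2383401)
z = 3 (z = 6 + (9 - 12)*1 = 6 - 3*1 = 6 - 3 = 3)
H(r) = -1418 + 2*r² (H(r) = (r² + r²) - 1418 = 2*r² - 1418 = -1418 + 2*r²)
1/((2403250 - H(z))/(930163 - V)) = 1/((2403250 - (-1418 + 2*3²))/(930163 - 1*2383401)) = 1/((2403250 - (-1418 + 2*9))/(930163 - 2383401)) = 1/((2403250 - (-1418 + 18))/(-1453238)) = 1/((2403250 - 1*(-1400))*(-1/1453238)) = 1/((2403250 + 1400)*(-1/1453238)) = 1/(2404650*(-1/1453238)) = 1/(-1202325/726619) = -726619/1202325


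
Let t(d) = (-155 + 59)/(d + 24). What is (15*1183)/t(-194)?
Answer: 502775/16 ≈ 31423.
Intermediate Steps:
t(d) = -96/(24 + d)
(15*1183)/t(-194) = (15*1183)/((-96/(24 - 194))) = 17745/((-96/(-170))) = 17745/((-96*(-1/170))) = 17745/(48/85) = 17745*(85/48) = 502775/16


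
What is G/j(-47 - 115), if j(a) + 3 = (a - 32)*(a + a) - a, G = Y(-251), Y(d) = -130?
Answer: -26/12603 ≈ -0.0020630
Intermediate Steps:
G = -130
j(a) = -3 - a + 2*a*(-32 + a) (j(a) = -3 + ((a - 32)*(a + a) - a) = -3 + ((-32 + a)*(2*a) - a) = -3 + (2*a*(-32 + a) - a) = -3 + (-a + 2*a*(-32 + a)) = -3 - a + 2*a*(-32 + a))
G/j(-47 - 115) = -130/(-3 - 65*(-47 - 115) + 2*(-47 - 115)²) = -130/(-3 - 65*(-162) + 2*(-162)²) = -130/(-3 + 10530 + 2*26244) = -130/(-3 + 10530 + 52488) = -130/63015 = -130*1/63015 = -26/12603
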